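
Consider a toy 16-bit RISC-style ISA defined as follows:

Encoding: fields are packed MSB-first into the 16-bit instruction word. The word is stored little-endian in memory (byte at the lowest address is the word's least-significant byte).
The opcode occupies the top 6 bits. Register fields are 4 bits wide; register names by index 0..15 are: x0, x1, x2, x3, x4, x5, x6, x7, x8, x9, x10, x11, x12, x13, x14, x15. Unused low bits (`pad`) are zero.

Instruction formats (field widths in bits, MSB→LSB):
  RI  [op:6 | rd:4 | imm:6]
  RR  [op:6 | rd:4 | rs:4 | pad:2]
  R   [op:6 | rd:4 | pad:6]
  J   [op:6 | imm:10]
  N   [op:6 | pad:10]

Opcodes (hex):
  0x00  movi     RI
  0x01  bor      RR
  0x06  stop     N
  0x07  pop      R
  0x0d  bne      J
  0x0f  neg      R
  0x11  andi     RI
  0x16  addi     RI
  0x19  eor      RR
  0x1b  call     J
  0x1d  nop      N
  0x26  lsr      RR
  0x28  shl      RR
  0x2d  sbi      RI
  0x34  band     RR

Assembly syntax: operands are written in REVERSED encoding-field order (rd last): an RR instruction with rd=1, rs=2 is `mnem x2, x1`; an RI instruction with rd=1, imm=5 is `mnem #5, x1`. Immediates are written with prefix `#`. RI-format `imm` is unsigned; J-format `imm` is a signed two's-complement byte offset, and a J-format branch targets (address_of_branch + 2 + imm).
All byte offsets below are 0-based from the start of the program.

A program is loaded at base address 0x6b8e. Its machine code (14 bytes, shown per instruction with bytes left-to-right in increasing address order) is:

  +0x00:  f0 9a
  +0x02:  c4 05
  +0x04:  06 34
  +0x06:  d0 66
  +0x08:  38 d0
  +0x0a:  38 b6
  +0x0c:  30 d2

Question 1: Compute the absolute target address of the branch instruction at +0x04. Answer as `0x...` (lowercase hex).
+0x04: 06 34 ⇒ word 0x3406 (little)
  top 6b → 0xd → bne [J]
  imm@[9:0]=0x6 ⇒ #6
  target = base 0x6b8e + off 0x04 + 2 + imm 6 = 0x6b9a

0x6b9a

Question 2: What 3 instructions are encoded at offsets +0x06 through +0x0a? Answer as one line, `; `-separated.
+0x06: d0 66 ⇒ word 0x66d0 (little)
  op=0x66d0>>10=0x19 ⇒ eor (RR)
  rd: (w>>6)&0xf=0xb → x11
  rs: (w>>2)&0xf=0x4 → x4
+0x08: 38 d0 ⇒ word 0xd038 (little)
  op=0xd038>>10=0x34 ⇒ band (RR)
  rd: (w>>6)&0xf=0x0 → x0
  rs: (w>>2)&0xf=0xe → x14
+0x0a: 38 b6 ⇒ word 0xb638 (little)
  op=0xb638>>10=0x2d ⇒ sbi (RI)
  rd: (w>>6)&0xf=0x8 → x8
  imm: (w>>0)&0x3f=0x38 → #56

eor x4, x11; band x14, x0; sbi #56, x8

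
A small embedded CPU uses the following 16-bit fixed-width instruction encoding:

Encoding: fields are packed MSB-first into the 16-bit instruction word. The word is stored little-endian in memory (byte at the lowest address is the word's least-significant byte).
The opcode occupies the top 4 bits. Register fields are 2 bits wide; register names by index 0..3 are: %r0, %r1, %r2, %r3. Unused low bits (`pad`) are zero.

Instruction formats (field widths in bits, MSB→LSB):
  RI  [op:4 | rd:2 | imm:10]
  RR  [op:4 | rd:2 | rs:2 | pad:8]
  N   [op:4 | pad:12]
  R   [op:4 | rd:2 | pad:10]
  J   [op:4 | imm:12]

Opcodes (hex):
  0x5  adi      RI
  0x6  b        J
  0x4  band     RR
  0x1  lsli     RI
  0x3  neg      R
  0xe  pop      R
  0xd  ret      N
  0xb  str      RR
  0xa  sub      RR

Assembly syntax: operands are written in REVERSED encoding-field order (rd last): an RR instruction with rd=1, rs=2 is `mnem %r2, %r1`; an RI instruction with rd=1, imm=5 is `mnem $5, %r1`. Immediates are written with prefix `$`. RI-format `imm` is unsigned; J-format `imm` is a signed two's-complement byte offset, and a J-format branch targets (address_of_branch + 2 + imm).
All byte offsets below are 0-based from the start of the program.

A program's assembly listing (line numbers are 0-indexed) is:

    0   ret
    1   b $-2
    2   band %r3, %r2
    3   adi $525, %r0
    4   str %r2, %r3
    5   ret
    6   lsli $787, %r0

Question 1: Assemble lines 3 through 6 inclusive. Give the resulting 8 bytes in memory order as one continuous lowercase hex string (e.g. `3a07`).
L3: adi op=0x5:4|rd=0:2|imm=525:10 ⇒ 0x520d ⇒ little 0d 52
L4: str op=0xb:4|rd=3:2|rs=2:2|pad=0:8 ⇒ 0xbe00 ⇒ little 00 be
L5: ret op=0xd:4|pad=0:12 ⇒ 0xd000 ⇒ little 00 d0
L6: lsli op=0x1:4|rd=0:2|imm=787:10 ⇒ 0x1313 ⇒ little 13 13

0d5200be00d01313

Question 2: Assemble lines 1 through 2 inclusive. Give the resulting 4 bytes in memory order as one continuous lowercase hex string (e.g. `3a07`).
line 1 (b): pack op=0x6:4|imm=-2:12 = 0x6ffe; little→ fe 6f
line 2 (band): pack op=0x4:4|rd=2:2|rs=3:2|pad=0:8 = 0x4b00; little→ 00 4b

fe6f004b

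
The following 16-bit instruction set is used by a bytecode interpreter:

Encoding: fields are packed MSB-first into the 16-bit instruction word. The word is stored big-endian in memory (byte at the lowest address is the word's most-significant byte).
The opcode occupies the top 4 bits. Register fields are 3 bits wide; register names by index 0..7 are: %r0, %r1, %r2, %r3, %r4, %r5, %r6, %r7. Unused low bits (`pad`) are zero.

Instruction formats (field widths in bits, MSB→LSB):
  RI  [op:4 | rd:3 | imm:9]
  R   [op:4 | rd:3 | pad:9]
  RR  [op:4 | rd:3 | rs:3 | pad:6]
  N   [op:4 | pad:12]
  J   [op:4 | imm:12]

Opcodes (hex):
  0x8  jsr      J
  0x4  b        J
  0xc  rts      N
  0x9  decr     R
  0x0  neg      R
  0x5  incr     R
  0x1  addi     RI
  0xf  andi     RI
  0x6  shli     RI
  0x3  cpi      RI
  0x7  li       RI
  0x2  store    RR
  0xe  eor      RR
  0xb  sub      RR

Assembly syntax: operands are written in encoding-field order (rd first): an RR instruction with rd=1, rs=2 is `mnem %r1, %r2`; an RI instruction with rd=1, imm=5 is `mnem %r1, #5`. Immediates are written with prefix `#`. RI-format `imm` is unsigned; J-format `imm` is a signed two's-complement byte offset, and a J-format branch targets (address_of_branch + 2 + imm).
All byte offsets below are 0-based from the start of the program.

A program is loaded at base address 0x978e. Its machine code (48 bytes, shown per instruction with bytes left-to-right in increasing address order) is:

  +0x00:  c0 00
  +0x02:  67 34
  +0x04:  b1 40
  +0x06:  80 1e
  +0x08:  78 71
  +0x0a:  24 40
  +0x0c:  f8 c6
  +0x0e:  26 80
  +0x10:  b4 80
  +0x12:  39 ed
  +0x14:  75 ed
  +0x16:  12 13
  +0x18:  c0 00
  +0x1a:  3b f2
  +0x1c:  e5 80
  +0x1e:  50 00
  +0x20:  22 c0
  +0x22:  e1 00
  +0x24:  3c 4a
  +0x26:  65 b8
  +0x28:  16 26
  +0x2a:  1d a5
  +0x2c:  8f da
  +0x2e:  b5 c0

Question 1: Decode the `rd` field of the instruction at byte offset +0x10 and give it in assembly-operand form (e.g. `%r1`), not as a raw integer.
%r2

[10] b4 80 → 0xb480
  op=0xb480>>12=0xb ⇒ sub (RR)
  rd@[11:9]=0x2 ⇒ %r2
  rs@[8:6]=0x2 ⇒ %r2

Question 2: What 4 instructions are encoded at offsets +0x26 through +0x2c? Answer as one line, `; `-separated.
shli %r2, #440; addi %r3, #38; addi %r6, #421; jsr #-38

+0x26: 65 b8 ⇒ word 0x65b8 (big)
  top 4b → 0x6 → shli [RI]
  [11:9] rd=2 = %r2
  [8:0] imm=440 = #440
+0x28: 16 26 ⇒ word 0x1626 (big)
  top 4b → 0x1 → addi [RI]
  [11:9] rd=3 = %r3
  [8:0] imm=38 = #38
+0x2a: 1d a5 ⇒ word 0x1da5 (big)
  top 4b → 0x1 → addi [RI]
  [11:9] rd=6 = %r6
  [8:0] imm=421 = #421
+0x2c: 8f da ⇒ word 0x8fda (big)
  top 4b → 0x8 → jsr [J]
  [11:0] imm=4058 (s12→-38) = #-38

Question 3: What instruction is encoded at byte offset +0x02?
off 0x02: read 67 34 as big → 0x6734
  top 4b → 0x6 → shli [RI]
  [11:9] rd=3 = %r3
  [8:0] imm=308 = #308

shli %r3, #308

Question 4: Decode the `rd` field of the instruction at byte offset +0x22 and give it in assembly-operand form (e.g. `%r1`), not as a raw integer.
%r0

off 0x22: read e1 00 as big → 0xe100
  op=0xe100>>12=0xe ⇒ eor (RR)
  rd@[11:9]=0x0 ⇒ %r0
  rs@[8:6]=0x4 ⇒ %r4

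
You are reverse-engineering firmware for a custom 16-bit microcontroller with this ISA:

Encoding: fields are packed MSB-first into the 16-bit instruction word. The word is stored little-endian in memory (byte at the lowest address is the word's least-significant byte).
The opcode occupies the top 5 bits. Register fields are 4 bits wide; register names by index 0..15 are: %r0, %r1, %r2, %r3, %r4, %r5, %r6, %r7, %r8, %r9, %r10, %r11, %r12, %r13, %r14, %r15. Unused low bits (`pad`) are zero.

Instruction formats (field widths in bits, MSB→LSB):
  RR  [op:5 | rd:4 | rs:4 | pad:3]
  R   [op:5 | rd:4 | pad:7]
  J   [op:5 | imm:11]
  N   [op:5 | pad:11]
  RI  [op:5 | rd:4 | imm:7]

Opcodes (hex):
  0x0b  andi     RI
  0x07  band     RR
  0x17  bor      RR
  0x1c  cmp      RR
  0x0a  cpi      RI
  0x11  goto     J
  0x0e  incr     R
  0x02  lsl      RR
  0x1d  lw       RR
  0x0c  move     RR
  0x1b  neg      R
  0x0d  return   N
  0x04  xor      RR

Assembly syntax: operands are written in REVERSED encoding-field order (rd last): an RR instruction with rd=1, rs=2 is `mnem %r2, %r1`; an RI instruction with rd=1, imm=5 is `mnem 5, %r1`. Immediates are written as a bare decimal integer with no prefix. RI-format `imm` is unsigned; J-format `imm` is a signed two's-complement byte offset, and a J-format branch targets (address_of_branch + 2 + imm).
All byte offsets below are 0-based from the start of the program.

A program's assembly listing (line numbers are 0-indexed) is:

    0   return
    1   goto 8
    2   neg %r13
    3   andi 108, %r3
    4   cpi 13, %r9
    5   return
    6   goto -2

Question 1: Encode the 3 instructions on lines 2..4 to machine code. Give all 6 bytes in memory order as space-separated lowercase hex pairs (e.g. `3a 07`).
L2: neg op=0x1b:5|rd=13:4|pad=0:7 ⇒ 0xde80 ⇒ little 80 de
L3: andi op=0xb:5|rd=3:4|imm=108:7 ⇒ 0x59ec ⇒ little ec 59
L4: cpi op=0xa:5|rd=9:4|imm=13:7 ⇒ 0x548d ⇒ little 8d 54

80 de ec 59 8d 54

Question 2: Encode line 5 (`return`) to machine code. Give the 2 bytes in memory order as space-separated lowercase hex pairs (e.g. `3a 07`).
00 68

5. return fields op=0xd:5|pad=0:11 → word 6800h → 00 68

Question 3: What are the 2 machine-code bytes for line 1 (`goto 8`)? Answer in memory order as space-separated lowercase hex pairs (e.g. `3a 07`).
1. goto fields op=0x11:5|imm=8:11 → word 8808h → 08 88

08 88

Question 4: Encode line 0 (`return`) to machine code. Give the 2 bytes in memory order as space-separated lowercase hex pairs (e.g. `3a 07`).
00 68

line 0 (return): pack op=0xd:5|pad=0:11 = 0x6800; little→ 00 68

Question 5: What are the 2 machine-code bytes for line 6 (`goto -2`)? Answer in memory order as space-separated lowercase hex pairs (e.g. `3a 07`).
6. goto fields op=0x11:5|imm=-2:11 → word 8ffeh → fe 8f

fe 8f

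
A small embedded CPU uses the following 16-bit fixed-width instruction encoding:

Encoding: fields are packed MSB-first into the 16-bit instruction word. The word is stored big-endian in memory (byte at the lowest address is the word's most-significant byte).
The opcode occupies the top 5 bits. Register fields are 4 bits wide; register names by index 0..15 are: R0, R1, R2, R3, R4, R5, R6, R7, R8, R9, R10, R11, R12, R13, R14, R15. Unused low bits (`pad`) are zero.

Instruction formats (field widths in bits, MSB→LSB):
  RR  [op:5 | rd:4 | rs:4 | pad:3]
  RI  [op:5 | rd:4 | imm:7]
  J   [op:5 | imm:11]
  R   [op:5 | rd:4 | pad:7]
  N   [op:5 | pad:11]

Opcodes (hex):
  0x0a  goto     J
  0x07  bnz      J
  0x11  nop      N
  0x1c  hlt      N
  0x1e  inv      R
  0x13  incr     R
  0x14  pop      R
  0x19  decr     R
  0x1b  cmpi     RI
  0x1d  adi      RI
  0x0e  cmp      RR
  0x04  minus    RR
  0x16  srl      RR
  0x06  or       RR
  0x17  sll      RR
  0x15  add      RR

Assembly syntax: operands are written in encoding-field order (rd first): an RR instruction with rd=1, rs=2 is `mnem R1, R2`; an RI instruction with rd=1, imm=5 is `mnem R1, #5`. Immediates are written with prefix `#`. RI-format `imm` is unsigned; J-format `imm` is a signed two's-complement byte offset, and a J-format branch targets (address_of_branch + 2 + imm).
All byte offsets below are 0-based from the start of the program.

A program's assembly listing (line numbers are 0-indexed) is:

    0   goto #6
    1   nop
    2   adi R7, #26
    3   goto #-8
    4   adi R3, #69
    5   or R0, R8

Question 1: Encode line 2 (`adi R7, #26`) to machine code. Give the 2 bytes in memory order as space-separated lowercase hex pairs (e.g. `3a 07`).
eb 9a

2. adi fields op=0x1d:5|rd=7:4|imm=26:7 → word eb9ah → eb 9a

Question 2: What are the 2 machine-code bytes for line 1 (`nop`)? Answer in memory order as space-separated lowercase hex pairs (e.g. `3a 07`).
line 1 (nop): pack op=0x11:5|pad=0:11 = 0x8800; big→ 88 00

88 00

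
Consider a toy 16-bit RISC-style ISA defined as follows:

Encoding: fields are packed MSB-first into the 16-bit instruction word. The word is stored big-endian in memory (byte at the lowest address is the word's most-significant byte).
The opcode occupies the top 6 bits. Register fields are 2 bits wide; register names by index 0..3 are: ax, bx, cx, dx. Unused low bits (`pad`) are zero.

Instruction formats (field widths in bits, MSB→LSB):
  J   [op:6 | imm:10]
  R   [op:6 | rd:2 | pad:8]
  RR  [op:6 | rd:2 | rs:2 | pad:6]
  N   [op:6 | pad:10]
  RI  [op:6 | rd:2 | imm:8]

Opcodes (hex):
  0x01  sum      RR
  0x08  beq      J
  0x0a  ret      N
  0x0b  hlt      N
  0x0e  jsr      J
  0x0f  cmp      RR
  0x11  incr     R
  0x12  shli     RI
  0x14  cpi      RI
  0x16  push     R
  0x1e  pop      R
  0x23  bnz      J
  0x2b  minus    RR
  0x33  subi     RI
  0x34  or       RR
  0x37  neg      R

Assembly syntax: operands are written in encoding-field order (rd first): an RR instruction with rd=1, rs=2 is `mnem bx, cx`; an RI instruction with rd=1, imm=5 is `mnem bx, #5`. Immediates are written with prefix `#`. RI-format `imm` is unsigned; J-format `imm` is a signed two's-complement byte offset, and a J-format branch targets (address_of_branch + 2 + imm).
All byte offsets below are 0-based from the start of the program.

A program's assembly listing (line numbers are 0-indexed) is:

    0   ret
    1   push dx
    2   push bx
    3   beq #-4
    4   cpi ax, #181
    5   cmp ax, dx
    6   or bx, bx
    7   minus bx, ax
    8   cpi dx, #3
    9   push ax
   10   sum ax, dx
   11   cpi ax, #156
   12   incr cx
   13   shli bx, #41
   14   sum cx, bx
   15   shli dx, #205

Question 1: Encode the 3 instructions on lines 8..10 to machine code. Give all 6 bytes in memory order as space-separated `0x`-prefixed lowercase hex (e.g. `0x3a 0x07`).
L8: cpi op=0x14:6|rd=3:2|imm=3:8 ⇒ 0x5303 ⇒ big 53 03
L9: push op=0x16:6|rd=0:2|pad=0:8 ⇒ 0x5800 ⇒ big 58 00
L10: sum op=0x1:6|rd=0:2|rs=3:2|pad=0:6 ⇒ 0x04c0 ⇒ big 04 c0

0x53 0x03 0x58 0x00 0x04 0xc0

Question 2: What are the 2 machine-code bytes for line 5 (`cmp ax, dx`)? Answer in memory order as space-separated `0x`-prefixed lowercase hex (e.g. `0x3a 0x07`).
5. cmp fields op=0xf:6|rd=0:2|rs=3:2|pad=0:6 → word 3cc0h → 3c c0

0x3c 0xc0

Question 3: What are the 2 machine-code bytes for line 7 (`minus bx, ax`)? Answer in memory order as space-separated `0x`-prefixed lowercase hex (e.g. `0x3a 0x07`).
0xad 0x00

line 7 (minus): pack op=0x2b:6|rd=1:2|rs=0:2|pad=0:6 = 0xad00; big→ ad 00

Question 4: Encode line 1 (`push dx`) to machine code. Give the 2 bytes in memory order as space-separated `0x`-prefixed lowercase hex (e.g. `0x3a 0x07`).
0x5b 0x00

L1: push op=0x16:6|rd=3:2|pad=0:8 ⇒ 0x5b00 ⇒ big 5b 00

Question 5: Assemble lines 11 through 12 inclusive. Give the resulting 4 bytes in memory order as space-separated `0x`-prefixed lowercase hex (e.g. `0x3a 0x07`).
0x50 0x9c 0x46 0x00

11. cpi fields op=0x14:6|rd=0:2|imm=156:8 → word 509ch → 50 9c
12. incr fields op=0x11:6|rd=2:2|pad=0:8 → word 4600h → 46 00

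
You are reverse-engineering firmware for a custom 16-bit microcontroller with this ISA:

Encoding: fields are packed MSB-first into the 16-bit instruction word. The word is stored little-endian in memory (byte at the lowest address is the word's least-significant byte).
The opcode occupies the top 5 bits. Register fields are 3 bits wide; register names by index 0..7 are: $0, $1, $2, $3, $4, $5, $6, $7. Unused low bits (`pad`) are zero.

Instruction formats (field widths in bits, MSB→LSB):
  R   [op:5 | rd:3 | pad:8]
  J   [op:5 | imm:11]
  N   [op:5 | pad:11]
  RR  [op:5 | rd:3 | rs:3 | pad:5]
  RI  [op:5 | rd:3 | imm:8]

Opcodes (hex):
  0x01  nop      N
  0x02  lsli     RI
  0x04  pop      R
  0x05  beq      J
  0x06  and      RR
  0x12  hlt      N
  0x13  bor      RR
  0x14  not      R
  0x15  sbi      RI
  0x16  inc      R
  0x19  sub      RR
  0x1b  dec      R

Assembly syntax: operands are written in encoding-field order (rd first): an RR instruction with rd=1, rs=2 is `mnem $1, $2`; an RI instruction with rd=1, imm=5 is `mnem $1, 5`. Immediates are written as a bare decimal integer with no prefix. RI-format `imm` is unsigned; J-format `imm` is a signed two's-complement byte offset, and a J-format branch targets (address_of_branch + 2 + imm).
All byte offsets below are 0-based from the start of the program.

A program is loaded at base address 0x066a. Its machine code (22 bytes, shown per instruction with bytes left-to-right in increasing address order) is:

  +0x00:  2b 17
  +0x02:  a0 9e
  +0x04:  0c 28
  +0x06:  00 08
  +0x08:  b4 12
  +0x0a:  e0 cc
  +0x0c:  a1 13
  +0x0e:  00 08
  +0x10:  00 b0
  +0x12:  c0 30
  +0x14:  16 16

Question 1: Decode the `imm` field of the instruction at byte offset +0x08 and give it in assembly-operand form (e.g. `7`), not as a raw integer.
[08] b4 12 → 0x12b4
  opcode bits[15:11]=0x2: lsli/RI
  rd@[10:8]=0x2 ⇒ $2
  imm@[7:0]=0xb4 ⇒ 180

180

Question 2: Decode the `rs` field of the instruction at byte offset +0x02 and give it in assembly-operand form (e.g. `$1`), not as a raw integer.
+0x02: a0 9e ⇒ word 0x9ea0 (little)
  opcode bits[15:11]=0x13: bor/RR
  rd: (w>>8)&0x7=0x6 → $6
  rs: (w>>5)&0x7=0x5 → $5

$5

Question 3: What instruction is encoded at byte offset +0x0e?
@+0e  little-endian(00 08) = 0x0800
  top 5b → 0x1 → nop [N]

nop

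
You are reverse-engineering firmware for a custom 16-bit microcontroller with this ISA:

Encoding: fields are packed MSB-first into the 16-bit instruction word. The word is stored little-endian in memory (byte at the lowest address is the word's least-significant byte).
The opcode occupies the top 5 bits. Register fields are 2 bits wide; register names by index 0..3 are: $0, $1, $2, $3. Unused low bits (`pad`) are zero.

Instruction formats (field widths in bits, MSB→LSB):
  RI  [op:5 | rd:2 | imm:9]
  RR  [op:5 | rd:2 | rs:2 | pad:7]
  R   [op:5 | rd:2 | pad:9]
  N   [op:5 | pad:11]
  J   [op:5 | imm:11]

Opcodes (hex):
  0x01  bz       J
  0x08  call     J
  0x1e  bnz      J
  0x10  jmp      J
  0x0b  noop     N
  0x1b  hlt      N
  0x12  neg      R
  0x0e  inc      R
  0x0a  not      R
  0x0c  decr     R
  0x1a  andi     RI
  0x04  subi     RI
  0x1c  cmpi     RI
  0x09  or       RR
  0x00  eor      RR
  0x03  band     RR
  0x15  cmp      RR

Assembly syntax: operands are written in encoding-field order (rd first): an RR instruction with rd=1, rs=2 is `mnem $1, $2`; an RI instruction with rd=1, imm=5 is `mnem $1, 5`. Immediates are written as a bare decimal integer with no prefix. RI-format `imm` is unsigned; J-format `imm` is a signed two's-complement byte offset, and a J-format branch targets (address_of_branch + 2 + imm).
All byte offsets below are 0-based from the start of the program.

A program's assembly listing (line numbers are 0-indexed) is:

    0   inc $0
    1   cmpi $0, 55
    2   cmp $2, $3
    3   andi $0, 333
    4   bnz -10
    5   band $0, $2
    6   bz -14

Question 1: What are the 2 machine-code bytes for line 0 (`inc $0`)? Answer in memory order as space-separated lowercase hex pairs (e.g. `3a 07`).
line 0 (inc): pack op=0xe:5|rd=0:2|pad=0:9 = 0x7000; little→ 00 70

00 70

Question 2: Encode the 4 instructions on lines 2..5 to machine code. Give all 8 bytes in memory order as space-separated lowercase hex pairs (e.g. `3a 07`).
line 2 (cmp): pack op=0x15:5|rd=2:2|rs=3:2|pad=0:7 = 0xad80; little→ 80 ad
line 3 (andi): pack op=0x1a:5|rd=0:2|imm=333:9 = 0xd14d; little→ 4d d1
line 4 (bnz): pack op=0x1e:5|imm=-10:11 = 0xf7f6; little→ f6 f7
line 5 (band): pack op=0x3:5|rd=0:2|rs=2:2|pad=0:7 = 0x1900; little→ 00 19

80 ad 4d d1 f6 f7 00 19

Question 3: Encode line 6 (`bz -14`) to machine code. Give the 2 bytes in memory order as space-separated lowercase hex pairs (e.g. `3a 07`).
f2 0f

L6: bz op=0x1:5|imm=-14:11 ⇒ 0x0ff2 ⇒ little f2 0f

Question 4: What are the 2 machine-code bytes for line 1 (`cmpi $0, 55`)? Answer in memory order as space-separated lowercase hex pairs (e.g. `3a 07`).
1. cmpi fields op=0x1c:5|rd=0:2|imm=55:9 → word e037h → 37 e0

37 e0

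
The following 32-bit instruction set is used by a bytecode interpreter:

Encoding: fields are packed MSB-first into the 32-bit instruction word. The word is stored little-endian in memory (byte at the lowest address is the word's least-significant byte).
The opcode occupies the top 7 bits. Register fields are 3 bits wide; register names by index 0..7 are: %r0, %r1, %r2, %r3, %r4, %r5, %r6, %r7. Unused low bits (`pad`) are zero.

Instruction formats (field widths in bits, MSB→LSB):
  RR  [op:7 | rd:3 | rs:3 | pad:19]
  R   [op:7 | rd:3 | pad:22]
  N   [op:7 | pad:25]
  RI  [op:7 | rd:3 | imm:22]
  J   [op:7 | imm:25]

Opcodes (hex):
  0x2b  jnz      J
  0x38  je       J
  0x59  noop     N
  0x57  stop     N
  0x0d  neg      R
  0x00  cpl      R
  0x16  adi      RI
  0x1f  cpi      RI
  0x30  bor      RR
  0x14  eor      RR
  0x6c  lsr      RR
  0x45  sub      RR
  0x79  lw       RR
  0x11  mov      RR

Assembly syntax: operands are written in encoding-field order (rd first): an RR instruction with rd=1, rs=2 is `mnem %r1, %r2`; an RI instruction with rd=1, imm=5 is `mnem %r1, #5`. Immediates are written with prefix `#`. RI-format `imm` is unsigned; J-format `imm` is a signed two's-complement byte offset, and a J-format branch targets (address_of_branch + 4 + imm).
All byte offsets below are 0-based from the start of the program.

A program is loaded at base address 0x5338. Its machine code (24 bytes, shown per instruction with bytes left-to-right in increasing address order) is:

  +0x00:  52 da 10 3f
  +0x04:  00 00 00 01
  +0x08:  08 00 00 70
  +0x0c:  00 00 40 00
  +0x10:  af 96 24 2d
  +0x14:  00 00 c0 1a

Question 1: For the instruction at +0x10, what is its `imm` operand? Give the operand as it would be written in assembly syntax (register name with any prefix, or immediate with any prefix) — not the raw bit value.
@+10  little-endian(af 96 24 2d) = 0x2d2496af
  top 7b → 0x16 → adi [RI]
  rd: (w>>22)&0x7=0x4 → %r4
  imm: (w>>0)&0x3fffff=0x2496af → #2397871

#2397871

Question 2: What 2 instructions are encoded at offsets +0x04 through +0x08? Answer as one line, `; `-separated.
cpl %r4; je #8

@+04  little-endian(00 00 00 01) = 0x01000000
  opcode bits[31:25]=0x0: cpl/R
  rd@[24:22]=0x4 ⇒ %r4
@+08  little-endian(08 00 00 70) = 0x70000008
  opcode bits[31:25]=0x38: je/J
  imm@[24:0]=0x8 ⇒ #8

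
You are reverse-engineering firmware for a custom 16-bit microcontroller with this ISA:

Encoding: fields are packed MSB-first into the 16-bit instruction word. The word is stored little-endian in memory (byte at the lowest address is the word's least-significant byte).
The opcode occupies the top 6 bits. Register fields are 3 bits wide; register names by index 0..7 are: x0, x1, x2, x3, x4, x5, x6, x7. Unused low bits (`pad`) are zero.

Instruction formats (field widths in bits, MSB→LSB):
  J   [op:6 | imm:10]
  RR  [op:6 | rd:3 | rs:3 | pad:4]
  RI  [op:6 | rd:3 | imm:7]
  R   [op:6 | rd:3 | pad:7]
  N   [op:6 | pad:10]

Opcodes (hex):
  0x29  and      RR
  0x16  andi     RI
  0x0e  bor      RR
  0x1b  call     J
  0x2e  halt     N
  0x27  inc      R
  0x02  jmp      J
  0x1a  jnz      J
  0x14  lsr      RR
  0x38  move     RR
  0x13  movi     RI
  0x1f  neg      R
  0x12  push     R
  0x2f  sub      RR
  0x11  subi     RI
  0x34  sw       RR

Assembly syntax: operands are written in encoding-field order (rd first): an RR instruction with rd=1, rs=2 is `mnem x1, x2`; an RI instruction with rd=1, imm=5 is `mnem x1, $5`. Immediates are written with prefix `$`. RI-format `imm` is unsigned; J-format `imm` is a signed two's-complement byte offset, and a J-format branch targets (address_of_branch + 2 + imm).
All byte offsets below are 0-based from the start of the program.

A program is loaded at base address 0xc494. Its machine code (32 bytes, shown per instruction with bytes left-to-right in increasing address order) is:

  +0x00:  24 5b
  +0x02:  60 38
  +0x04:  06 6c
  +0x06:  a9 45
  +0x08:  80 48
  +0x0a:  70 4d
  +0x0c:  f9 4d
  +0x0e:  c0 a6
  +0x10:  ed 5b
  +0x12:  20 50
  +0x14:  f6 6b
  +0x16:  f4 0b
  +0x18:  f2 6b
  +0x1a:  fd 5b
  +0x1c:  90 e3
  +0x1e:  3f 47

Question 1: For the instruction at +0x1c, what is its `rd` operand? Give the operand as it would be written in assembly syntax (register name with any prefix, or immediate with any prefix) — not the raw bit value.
x7

[1c] 90 e3 → 0xe390
  op=0xe390>>10=0x38 ⇒ move (RR)
  rd: (w>>7)&0x7=0x7 → x7
  rs: (w>>4)&0x7=0x1 → x1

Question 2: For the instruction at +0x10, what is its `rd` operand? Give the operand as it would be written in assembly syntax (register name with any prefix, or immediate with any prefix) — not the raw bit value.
x7

[10] ed 5b → 0x5bed
  top 6b → 0x16 → andi [RI]
  rd@[9:7]=0x7 ⇒ x7
  imm@[6:0]=0x6d ⇒ $109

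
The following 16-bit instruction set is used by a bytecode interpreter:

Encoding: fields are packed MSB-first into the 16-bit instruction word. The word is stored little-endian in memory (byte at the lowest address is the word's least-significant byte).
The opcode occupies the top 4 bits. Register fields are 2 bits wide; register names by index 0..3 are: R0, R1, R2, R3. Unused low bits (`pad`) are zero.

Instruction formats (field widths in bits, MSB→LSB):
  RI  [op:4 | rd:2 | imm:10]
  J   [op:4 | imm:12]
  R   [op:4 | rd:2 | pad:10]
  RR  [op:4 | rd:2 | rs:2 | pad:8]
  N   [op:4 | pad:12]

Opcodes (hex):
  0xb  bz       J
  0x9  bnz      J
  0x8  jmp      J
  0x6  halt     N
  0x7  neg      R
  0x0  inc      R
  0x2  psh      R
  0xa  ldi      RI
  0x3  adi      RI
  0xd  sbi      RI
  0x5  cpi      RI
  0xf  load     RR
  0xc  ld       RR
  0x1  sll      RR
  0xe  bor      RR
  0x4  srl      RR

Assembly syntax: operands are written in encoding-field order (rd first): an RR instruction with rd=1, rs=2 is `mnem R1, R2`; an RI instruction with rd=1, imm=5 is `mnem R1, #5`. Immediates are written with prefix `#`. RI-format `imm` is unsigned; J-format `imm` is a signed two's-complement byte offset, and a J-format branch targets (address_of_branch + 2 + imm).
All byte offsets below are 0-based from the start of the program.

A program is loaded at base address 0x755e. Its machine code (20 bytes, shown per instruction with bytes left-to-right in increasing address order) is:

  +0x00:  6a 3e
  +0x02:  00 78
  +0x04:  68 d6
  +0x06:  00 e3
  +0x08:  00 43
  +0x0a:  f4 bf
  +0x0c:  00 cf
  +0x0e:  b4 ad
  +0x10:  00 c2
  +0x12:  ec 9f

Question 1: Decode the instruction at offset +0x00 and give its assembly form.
adi R3, #618

[00] 6a 3e → 0x3e6a
  top 4b → 0x3 → adi [RI]
  [11:10] rd=3 = R3
  [9:0] imm=618 = #618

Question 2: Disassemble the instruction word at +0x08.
off 0x08: read 00 43 as little → 0x4300
  op=0x4300>>12=0x4 ⇒ srl (RR)
  [11:10] rd=0 = R0
  [9:8] rs=3 = R3

srl R0, R3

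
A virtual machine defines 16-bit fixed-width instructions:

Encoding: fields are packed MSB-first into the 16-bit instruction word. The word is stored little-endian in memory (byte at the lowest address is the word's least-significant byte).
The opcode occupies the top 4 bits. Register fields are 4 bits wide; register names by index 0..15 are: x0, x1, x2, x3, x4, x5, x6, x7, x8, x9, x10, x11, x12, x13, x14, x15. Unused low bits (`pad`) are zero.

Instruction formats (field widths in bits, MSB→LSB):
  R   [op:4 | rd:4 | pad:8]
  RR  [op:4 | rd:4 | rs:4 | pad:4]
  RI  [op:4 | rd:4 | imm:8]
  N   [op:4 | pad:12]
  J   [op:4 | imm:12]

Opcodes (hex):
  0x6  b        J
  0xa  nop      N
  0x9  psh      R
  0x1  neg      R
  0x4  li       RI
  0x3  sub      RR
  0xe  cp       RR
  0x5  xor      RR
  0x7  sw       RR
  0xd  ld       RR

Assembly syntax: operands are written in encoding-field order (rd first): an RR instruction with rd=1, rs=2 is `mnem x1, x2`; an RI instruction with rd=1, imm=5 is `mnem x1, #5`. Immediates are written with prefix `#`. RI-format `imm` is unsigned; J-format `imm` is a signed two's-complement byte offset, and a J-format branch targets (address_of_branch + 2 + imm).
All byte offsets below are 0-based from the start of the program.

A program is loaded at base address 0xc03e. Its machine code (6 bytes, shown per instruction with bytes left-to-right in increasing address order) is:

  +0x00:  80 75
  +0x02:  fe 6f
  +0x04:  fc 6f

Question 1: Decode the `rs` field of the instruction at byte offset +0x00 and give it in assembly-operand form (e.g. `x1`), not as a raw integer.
x8

@+00  little-endian(80 75) = 0x7580
  top 4b → 0x7 → sw [RR]
  rd: (w>>8)&0xf=0x5 → x5
  rs: (w>>4)&0xf=0x8 → x8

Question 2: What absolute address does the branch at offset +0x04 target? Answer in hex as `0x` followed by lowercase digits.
0xc040

+0x04: fc 6f ⇒ word 0x6ffc (little)
  opcode bits[15:12]=0x6: b/J
  [11:0] imm=4092 (s12→-4) = #-4
  target = base 0xc03e + off 0x04 + 2 + imm -4 = 0xc040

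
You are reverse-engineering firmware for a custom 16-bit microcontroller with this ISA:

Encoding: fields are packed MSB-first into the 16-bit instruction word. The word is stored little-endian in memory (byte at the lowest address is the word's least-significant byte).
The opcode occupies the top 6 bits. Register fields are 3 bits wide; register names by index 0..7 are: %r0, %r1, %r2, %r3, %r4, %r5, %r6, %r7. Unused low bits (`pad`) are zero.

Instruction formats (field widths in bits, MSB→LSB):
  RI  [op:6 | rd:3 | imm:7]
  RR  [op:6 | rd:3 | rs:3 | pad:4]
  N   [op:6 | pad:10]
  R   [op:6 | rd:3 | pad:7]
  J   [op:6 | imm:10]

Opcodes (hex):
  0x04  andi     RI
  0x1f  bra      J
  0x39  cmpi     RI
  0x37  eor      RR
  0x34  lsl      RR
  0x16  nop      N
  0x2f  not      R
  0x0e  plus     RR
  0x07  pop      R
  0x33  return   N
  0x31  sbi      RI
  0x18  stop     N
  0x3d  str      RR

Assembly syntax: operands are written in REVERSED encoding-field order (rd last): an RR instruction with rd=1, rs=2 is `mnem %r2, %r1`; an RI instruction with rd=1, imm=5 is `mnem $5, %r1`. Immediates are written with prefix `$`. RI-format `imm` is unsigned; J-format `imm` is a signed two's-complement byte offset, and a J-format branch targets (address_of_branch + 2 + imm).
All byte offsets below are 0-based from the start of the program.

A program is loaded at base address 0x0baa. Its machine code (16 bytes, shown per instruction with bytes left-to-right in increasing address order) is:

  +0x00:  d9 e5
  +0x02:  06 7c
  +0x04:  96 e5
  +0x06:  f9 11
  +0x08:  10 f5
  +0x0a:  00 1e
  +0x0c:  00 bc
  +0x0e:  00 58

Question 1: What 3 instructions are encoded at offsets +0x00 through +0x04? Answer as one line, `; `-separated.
+0x00: d9 e5 ⇒ word 0xe5d9 (little)
  top 6b → 0x39 → cmpi [RI]
  rd@[9:7]=0x3 ⇒ %r3
  imm@[6:0]=0x59 ⇒ $89
+0x02: 06 7c ⇒ word 0x7c06 (little)
  top 6b → 0x1f → bra [J]
  imm@[9:0]=0x6 ⇒ $6
+0x04: 96 e5 ⇒ word 0xe596 (little)
  top 6b → 0x39 → cmpi [RI]
  rd@[9:7]=0x3 ⇒ %r3
  imm@[6:0]=0x16 ⇒ $22

cmpi $89, %r3; bra $6; cmpi $22, %r3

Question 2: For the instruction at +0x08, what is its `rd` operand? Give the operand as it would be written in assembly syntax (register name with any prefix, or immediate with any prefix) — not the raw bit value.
%r2

[08] 10 f5 → 0xf510
  opcode bits[15:10]=0x3d: str/RR
  rd@[9:7]=0x2 ⇒ %r2
  rs@[6:4]=0x1 ⇒ %r1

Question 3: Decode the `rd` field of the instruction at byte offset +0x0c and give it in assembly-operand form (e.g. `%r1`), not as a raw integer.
%r0

[0c] 00 bc → 0xbc00
  op=0xbc00>>10=0x2f ⇒ not (R)
  rd@[9:7]=0x0 ⇒ %r0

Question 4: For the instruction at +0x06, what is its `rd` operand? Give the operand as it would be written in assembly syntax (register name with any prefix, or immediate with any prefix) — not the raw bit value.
%r3

@+06  little-endian(f9 11) = 0x11f9
  op=0x11f9>>10=0x4 ⇒ andi (RI)
  [9:7] rd=3 = %r3
  [6:0] imm=121 = $121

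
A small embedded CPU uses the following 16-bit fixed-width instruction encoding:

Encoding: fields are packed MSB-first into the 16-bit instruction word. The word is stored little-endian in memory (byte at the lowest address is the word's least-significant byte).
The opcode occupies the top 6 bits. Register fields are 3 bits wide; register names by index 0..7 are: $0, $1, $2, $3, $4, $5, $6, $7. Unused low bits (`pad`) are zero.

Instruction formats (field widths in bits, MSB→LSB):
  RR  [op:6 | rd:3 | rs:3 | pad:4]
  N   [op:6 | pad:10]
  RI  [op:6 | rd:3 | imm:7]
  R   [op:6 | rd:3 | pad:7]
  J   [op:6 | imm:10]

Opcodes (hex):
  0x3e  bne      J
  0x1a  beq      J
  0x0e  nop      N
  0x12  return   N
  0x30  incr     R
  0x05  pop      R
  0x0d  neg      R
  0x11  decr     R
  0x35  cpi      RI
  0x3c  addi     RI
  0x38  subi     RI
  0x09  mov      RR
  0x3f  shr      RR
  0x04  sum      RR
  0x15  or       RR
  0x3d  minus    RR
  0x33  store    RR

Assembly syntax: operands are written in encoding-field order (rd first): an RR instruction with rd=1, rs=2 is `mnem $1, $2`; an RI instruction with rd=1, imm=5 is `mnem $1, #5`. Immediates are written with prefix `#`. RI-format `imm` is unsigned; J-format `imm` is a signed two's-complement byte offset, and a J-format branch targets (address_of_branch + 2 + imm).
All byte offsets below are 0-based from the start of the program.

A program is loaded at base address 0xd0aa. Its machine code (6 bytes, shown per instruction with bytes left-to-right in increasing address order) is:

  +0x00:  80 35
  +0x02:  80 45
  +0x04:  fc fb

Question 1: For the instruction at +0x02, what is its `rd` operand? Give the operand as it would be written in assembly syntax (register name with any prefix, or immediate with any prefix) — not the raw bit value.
[02] 80 45 → 0x4580
  top 6b → 0x11 → decr [R]
  rd: (w>>7)&0x7=0x3 → $3

$3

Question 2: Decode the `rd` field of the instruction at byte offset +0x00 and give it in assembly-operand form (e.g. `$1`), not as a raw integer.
+0x00: 80 35 ⇒ word 0x3580 (little)
  top 6b → 0xd → neg [R]
  rd: (w>>7)&0x7=0x3 → $3

$3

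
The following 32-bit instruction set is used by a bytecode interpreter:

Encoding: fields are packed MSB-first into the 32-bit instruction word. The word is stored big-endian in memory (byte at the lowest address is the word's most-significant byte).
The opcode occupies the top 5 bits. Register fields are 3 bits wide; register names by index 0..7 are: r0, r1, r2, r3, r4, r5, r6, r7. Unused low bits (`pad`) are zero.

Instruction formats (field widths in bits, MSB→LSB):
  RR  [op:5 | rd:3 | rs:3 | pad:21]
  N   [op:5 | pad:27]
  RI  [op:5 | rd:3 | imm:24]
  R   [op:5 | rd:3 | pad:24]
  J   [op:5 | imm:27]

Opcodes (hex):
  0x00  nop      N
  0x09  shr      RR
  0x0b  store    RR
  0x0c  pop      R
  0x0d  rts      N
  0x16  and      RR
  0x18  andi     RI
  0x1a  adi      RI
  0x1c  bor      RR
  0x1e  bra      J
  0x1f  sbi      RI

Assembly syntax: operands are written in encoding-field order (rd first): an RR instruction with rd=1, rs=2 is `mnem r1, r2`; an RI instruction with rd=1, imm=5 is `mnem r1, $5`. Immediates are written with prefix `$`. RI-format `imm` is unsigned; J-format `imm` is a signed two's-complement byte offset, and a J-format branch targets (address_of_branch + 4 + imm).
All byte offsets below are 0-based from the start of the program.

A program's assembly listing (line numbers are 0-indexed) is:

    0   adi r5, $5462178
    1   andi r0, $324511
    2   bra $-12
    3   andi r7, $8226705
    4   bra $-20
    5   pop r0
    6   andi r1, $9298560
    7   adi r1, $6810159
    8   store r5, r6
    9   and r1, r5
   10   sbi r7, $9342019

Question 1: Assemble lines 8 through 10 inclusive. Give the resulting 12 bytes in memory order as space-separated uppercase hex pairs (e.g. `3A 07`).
5D C0 00 00 B1 A0 00 00 FF 8E 8C 43

8. store fields op=0xb:5|rd=5:3|rs=6:3|pad=0:21 → word 5dc00000h → 5d c0 00 00
9. and fields op=0x16:5|rd=1:3|rs=5:3|pad=0:21 → word b1a00000h → b1 a0 00 00
10. sbi fields op=0x1f:5|rd=7:3|imm=9342019:24 → word ff8e8c43h → ff 8e 8c 43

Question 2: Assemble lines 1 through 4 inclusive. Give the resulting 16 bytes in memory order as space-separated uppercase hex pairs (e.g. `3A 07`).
C0 04 F3 9F F7 FF FF F4 C7 7D 87 91 F7 FF FF EC

1. andi fields op=0x18:5|rd=0:3|imm=324511:24 → word c004f39fh → c0 04 f3 9f
2. bra fields op=0x1e:5|imm=-12:27 → word f7fffff4h → f7 ff ff f4
3. andi fields op=0x18:5|rd=7:3|imm=8226705:24 → word c77d8791h → c7 7d 87 91
4. bra fields op=0x1e:5|imm=-20:27 → word f7ffffech → f7 ff ff ec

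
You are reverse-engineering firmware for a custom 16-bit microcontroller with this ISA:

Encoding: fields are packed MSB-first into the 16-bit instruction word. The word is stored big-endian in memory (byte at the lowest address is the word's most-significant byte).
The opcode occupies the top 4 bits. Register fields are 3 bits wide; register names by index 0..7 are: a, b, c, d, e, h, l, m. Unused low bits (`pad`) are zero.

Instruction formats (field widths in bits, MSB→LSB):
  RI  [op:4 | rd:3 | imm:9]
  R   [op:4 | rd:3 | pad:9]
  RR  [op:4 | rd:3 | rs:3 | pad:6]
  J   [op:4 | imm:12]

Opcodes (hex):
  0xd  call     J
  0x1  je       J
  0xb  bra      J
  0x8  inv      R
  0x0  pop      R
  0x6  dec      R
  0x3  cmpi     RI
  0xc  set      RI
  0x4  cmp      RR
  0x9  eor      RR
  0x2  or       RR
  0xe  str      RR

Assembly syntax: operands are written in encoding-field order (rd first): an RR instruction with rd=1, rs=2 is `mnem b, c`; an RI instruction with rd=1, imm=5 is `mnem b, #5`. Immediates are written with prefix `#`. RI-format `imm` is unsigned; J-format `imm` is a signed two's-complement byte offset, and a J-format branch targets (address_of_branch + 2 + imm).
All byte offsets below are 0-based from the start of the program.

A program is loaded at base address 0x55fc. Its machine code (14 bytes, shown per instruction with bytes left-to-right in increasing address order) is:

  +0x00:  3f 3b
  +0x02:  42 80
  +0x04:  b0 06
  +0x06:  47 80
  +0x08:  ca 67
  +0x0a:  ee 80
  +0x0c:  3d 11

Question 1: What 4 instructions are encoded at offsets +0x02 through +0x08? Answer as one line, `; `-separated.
cmp b, c; bra #6; cmp d, l; set h, #103

[02] 42 80 → 0x4280
  top 4b → 0x4 → cmp [RR]
  [11:9] rd=1 = b
  [8:6] rs=2 = c
[04] b0 06 → 0xb006
  top 4b → 0xb → bra [J]
  [11:0] imm=6 = #6
[06] 47 80 → 0x4780
  top 4b → 0x4 → cmp [RR]
  [11:9] rd=3 = d
  [8:6] rs=6 = l
[08] ca 67 → 0xca67
  top 4b → 0xc → set [RI]
  [11:9] rd=5 = h
  [8:0] imm=103 = #103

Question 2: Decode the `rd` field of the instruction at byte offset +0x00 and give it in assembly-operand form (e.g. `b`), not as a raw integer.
[00] 3f 3b → 0x3f3b
  top 4b → 0x3 → cmpi [RI]
  [11:9] rd=7 = m
  [8:0] imm=315 = #315

m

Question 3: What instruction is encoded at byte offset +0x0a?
off 0x0a: read ee 80 as big → 0xee80
  op=0xee80>>12=0xe ⇒ str (RR)
  rd: (w>>9)&0x7=0x7 → m
  rs: (w>>6)&0x7=0x2 → c

str m, c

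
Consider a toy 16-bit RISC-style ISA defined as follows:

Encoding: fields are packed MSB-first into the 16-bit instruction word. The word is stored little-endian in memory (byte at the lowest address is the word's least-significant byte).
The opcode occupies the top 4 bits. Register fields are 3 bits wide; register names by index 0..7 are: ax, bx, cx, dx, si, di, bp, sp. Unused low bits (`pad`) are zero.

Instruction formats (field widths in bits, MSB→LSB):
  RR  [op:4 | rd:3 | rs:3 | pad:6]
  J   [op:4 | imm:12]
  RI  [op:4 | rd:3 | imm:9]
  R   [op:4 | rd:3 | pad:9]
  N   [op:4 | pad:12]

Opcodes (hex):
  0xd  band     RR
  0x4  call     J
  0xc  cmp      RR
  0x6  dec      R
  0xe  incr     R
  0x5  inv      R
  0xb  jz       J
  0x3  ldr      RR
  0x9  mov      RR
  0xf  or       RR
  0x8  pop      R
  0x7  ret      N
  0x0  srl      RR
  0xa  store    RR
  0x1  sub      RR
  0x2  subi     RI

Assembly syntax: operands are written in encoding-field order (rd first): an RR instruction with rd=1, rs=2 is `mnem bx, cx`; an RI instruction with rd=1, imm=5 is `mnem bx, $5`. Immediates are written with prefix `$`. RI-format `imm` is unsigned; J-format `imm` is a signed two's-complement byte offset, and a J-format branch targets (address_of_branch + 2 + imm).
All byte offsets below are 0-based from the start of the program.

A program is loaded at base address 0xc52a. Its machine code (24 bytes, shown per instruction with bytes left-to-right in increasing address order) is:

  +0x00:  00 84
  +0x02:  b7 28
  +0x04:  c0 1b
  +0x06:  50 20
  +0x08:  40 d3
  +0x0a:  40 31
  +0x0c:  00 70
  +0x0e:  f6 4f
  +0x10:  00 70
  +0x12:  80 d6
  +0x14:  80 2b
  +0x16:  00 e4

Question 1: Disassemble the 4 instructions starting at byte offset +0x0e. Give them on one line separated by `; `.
call $-10; ret; band dx, cx; subi di, $384

+0x0e: f6 4f ⇒ word 0x4ff6 (little)
  opcode bits[15:12]=0x4: call/J
  imm@[11:0]=0xff6 (s12→-10) ⇒ $-10
+0x10: 00 70 ⇒ word 0x7000 (little)
  opcode bits[15:12]=0x7: ret/N
+0x12: 80 d6 ⇒ word 0xd680 (little)
  opcode bits[15:12]=0xd: band/RR
  rd@[11:9]=0x3 ⇒ dx
  rs@[8:6]=0x2 ⇒ cx
+0x14: 80 2b ⇒ word 0x2b80 (little)
  opcode bits[15:12]=0x2: subi/RI
  rd@[11:9]=0x5 ⇒ di
  imm@[8:0]=0x180 ⇒ $384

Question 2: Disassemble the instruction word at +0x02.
[02] b7 28 → 0x28b7
  op=0x28b7>>12=0x2 ⇒ subi (RI)
  rd@[11:9]=0x4 ⇒ si
  imm@[8:0]=0xb7 ⇒ $183

subi si, $183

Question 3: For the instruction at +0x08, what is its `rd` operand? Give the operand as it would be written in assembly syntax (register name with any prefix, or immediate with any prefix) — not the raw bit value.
[08] 40 d3 → 0xd340
  top 4b → 0xd → band [RR]
  [11:9] rd=1 = bx
  [8:6] rs=5 = di

bx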